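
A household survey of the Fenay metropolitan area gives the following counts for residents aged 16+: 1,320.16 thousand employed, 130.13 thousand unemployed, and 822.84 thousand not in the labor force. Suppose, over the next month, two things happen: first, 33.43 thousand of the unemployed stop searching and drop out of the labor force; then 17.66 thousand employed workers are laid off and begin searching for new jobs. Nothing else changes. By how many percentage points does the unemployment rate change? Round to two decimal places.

Initially, labor force = 1,320.16 + 130.13 = 1,450.29 thousand, so u = 130.13/1,450.29 = 8.97%.
After the first change, unemployed and labor force both fall by 33.43 → E = 1,320.16, U = 96.70, labor force = 1,416.86 thousand.
After the second change, employed falls and unemployed rises by 17.66; labor force unchanged → E = 1,302.50, U = 114.36, labor force = 1,416.86 thousand.
New unemployment rate = 114.36 / 1,416.86 = 8.07%.
Change = 8.07% − 8.97% = −0.90 percentage points.

The unemployment rate changes by −0.90 percentage points.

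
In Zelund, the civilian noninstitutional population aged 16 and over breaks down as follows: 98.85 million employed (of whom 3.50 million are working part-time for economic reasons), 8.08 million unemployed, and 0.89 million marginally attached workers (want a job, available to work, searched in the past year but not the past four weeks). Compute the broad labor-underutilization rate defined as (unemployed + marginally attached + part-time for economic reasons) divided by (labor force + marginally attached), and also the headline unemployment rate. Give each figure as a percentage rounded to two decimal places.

Broad underutilization rate ≈ 11.57%; headline unemployment rate ≈ 7.56%.

Labor force = 98.85 + 8.08 = 106.93 million.
Numerator = 8.08 + 0.89 + 3.50 = 12.47 million.
Denominator = 106.93 + 0.89 = 107.82 million.
Broad rate = 12.47 / 107.82 = 11.57%.
Headline unemployment rate = 8.08 / 106.93 = 7.56%.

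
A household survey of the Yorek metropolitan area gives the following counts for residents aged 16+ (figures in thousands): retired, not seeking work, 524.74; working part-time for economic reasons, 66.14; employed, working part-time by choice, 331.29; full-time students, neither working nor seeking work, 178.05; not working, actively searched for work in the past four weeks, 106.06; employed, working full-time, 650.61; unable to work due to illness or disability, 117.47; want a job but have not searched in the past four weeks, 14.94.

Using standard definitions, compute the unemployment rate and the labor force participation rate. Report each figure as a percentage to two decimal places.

Unemployment rate ≈ 9.19%; labor force participation rate ≈ 58.02%.

Employed = 66.14 + 331.29 + 650.61 = 1,048.04 thousand (anyone who worked, including part-time for economic reasons, counts as employed).
Unemployed = 106.06 thousand.
Labor force = 1,048.04 + 106.06 = 1,154.10 thousand.
Not in labor force = 524.74 + 178.05 + 117.47 + 14.94 = 835.20 thousand (those not working and not actively searching are outside the labor force — including those who want a job but have given up searching).
Civilian working-age population = 1,154.10 + 835.20 = 1,989.30 thousand.
Unemployment rate = 106.06 / 1,154.10 = 9.19%.
Labor force participation rate = 1,154.10 / 1,989.30 = 58.02%.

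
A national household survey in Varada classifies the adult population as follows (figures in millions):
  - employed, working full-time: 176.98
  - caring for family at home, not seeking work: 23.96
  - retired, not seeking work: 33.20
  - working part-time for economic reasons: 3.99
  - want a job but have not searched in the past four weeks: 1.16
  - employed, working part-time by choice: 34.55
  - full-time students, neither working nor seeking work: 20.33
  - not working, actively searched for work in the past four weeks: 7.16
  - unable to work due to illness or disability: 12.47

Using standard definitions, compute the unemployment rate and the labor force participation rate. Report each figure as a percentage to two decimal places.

Employed = 176.98 + 3.99 + 34.55 = 215.52 million (anyone who worked, including part-time for economic reasons, counts as employed).
Unemployed = 7.16 million.
Labor force = 215.52 + 7.16 = 222.68 million.
Not in labor force = 23.96 + 33.20 + 1.16 + 20.33 + 12.47 = 91.12 million (those not working and not actively searching are outside the labor force — including those who want a job but have given up searching).
Civilian working-age population = 222.68 + 91.12 = 313.80 million.
Unemployment rate = 7.16 / 222.68 = 3.22%.
Labor force participation rate = 222.68 / 313.80 = 70.96%.

Unemployment rate ≈ 3.22%; labor force participation rate ≈ 70.96%.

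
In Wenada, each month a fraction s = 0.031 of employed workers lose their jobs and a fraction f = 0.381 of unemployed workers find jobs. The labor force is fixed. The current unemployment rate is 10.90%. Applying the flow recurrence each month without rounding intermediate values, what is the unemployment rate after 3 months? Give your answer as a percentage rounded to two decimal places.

Unemployment rate after three months ≈ 8.21%.

With a fixed labor force, u_{t+1} = u_t + s·(1−u_t) − f·u_t = u_t·(1−s−f) + s.
Here 1−s−f = 0.588 and s = 0.031.
u_1 = 0.109000 × 0.588 + 0.031 = 0.095092.
u_2 = 0.095092 × 0.588 + 0.031 = 0.086914.
u_3 = 0.086914 × 0.588 + 0.031 = 0.082105.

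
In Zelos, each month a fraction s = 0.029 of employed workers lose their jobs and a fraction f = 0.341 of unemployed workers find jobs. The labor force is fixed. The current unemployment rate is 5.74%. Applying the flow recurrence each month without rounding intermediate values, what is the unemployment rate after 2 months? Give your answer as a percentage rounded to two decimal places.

With a fixed labor force, u_{t+1} = u_t + s·(1−u_t) − f·u_t = u_t·(1−s−f) + s.
Here 1−s−f = 0.630 and s = 0.029.
u_1 = 0.057400 × 0.630 + 0.029 = 0.065162.
u_2 = 0.065162 × 0.630 + 0.029 = 0.070052.

Unemployment rate after two months ≈ 7.01%.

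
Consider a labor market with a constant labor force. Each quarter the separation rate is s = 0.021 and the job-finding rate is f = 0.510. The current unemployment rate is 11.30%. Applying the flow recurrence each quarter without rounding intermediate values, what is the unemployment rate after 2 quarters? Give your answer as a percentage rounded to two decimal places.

With a fixed labor force, u_{t+1} = u_t + s·(1−u_t) − f·u_t = u_t·(1−s−f) + s.
Here 1−s−f = 0.469 and s = 0.021.
u_1 = 0.113000 × 0.469 + 0.021 = 0.073997.
u_2 = 0.073997 × 0.469 + 0.021 = 0.055705.

Unemployment rate after two quarters ≈ 5.57%.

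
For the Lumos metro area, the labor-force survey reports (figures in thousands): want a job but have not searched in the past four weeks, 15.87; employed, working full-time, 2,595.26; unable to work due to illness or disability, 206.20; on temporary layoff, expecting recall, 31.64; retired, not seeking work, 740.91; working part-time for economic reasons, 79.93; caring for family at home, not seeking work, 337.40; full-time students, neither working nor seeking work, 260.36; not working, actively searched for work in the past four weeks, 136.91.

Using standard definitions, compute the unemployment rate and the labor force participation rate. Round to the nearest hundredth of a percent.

Employed = 2,595.26 + 79.93 = 2,675.19 thousand (anyone who worked, including part-time for economic reasons, counts as employed).
Unemployed = 31.64 + 136.91 = 168.55 thousand (jobless and actively searching, or on temporary layoff).
Labor force = 2,675.19 + 168.55 = 2,843.74 thousand.
Not in labor force = 15.87 + 206.20 + 740.91 + 337.40 + 260.36 = 1,560.74 thousand (those not working and not actively searching are outside the labor force — including those who want a job but have given up searching).
Civilian working-age population = 2,843.74 + 1,560.74 = 4,404.48 thousand.
Unemployment rate = 168.55 / 2,843.74 = 5.93%.
Labor force participation rate = 2,843.74 / 4,404.48 = 64.56%.

Unemployment rate ≈ 5.93%; labor force participation rate ≈ 64.56%.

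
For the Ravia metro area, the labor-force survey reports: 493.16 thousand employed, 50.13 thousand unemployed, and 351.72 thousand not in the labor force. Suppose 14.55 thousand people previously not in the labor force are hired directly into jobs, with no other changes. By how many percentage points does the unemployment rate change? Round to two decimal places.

The unemployment rate changes by −0.24 percentage points.

Initially, labor force = 493.16 + 50.13 = 543.29 thousand, so u = 50.13/543.29 = 9.23%.
After the change, employed and labor force both rise by 14.55; unemployed unchanged → E = 507.71, U = 50.13, labor force = 557.84 thousand.
New unemployment rate = 50.13 / 557.84 = 8.99%.
Change = 8.99% − 9.23% = −0.24 percentage points.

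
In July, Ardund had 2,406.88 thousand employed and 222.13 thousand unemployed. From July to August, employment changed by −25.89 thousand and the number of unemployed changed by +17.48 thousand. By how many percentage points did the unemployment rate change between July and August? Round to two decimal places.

July: labor force = 2,406.88 + 222.13 = 2,629.01; u = 222.13/2,629.01 = 8.45%.
August: labor force = 2,380.99 + 239.61 = 2,620.60; u = 239.61/2,620.60 = 9.14%.
Change = 9.14% − 8.45% = +0.69 pp.

The unemployment rate changed by +0.69 percentage points.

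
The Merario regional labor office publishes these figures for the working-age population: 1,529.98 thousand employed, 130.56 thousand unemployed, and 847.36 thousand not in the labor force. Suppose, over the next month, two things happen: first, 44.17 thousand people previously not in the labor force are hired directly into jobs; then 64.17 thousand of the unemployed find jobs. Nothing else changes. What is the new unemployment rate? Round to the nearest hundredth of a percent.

Initially, labor force = 1,529.98 + 130.56 = 1,660.54 thousand, so u = 130.56/1,660.54 = 7.86%.
After the first change, employed and labor force both rise by 44.17; unemployed unchanged → E = 1,574.15, U = 130.56, labor force = 1,704.71 thousand.
After the second change, unemployed falls and employed rises by 64.17; labor force unchanged → E = 1,638.32, U = 66.39, labor force = 1,704.71 thousand.
New unemployment rate = 66.39 / 1,704.71 = 3.89%.

New unemployment rate ≈ 3.89%.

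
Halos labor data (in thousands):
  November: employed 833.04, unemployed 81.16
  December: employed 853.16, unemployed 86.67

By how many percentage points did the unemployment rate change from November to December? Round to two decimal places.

The unemployment rate changed by +0.34 percentage points.

November: labor force = 833.04 + 81.16 = 914.20; u = 81.16/914.20 = 8.88%.
December: labor force = 853.16 + 86.67 = 939.83; u = 86.67/939.83 = 9.22%.
Change = 9.22% − 8.88% = +0.34 pp.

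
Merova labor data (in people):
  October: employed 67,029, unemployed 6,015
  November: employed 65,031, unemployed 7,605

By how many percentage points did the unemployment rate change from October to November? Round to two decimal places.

October: labor force = 67,029 + 6,015 = 73,044; u = 6,015/73,044 = 8.23%.
November: labor force = 65,031 + 7,605 = 72,636; u = 7,605/72,636 = 10.47%.
Change = 10.47% − 8.23% = +2.24 pp.

The unemployment rate changed by +2.24 percentage points.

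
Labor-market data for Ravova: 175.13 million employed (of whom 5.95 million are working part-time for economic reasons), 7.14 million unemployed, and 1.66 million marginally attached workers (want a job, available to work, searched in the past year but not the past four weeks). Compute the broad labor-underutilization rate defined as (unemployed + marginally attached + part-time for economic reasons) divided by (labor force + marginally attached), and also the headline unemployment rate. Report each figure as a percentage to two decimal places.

Labor force = 175.13 + 7.14 = 182.27 million.
Numerator = 7.14 + 1.66 + 5.95 = 14.75 million.
Denominator = 182.27 + 1.66 = 183.93 million.
Broad rate = 14.75 / 183.93 = 8.02%.
Headline unemployment rate = 7.14 / 182.27 = 3.92%.

Broad underutilization rate ≈ 8.02%; headline unemployment rate ≈ 3.92%.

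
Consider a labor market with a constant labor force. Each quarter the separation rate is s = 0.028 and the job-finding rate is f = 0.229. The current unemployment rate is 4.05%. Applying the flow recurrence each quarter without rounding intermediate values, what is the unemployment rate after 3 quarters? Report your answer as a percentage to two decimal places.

Unemployment rate after three quarters ≈ 8.09%.

With a fixed labor force, u_{t+1} = u_t + s·(1−u_t) − f·u_t = u_t·(1−s−f) + s.
Here 1−s−f = 0.743 and s = 0.028.
u_1 = 0.040500 × 0.743 + 0.028 = 0.058092.
u_2 = 0.058092 × 0.743 + 0.028 = 0.071162.
u_3 = 0.071162 × 0.743 + 0.028 = 0.080873.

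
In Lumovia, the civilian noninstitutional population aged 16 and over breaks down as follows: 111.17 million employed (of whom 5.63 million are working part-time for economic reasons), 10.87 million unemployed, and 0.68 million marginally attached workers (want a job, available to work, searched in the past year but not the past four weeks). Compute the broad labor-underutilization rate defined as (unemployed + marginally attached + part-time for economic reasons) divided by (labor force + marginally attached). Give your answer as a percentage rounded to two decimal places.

Labor force = 111.17 + 10.87 = 122.04 million.
Numerator = 10.87 + 0.68 + 5.63 = 17.18 million.
Denominator = 122.04 + 0.68 = 122.72 million.
Broad rate = 17.18 / 122.72 = 14.00%.

Broad underutilization rate ≈ 14.00%.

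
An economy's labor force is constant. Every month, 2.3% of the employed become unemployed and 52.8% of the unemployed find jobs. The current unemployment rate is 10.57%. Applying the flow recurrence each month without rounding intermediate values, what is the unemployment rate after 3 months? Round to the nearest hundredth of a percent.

Unemployment rate after three months ≈ 4.75%.

With a fixed labor force, u_{t+1} = u_t + s·(1−u_t) − f·u_t = u_t·(1−s−f) + s.
Here 1−s−f = 0.449 and s = 0.023.
u_1 = 0.105700 × 0.449 + 0.023 = 0.070459.
u_2 = 0.070459 × 0.449 + 0.023 = 0.054636.
u_3 = 0.054636 × 0.449 + 0.023 = 0.047532.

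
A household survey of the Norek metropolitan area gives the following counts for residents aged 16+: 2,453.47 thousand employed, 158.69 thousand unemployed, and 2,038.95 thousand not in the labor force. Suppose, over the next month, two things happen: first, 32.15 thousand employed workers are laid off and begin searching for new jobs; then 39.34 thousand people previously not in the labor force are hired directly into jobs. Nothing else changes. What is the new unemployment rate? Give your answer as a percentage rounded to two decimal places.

New unemployment rate ≈ 7.20%.

Initially, labor force = 2,453.47 + 158.69 = 2,612.16 thousand, so u = 158.69/2,612.16 = 6.08%.
After the first change, employed falls and unemployed rises by 32.15; labor force unchanged → E = 2,421.32, U = 190.84, labor force = 2,612.16 thousand.
After the second change, employed and labor force both rise by 39.34; unemployed unchanged → E = 2,460.66, U = 190.84, labor force = 2,651.50 thousand.
New unemployment rate = 190.84 / 2,651.50 = 7.20%.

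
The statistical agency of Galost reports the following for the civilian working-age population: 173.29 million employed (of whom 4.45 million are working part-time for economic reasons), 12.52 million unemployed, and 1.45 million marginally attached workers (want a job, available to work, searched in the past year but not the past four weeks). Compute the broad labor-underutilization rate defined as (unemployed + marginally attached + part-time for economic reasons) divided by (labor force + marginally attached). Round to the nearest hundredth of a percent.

Broad underutilization rate ≈ 9.84%.

Labor force = 173.29 + 12.52 = 185.81 million.
Numerator = 12.52 + 1.45 + 4.45 = 18.42 million.
Denominator = 185.81 + 1.45 = 187.26 million.
Broad rate = 18.42 / 187.26 = 9.84%.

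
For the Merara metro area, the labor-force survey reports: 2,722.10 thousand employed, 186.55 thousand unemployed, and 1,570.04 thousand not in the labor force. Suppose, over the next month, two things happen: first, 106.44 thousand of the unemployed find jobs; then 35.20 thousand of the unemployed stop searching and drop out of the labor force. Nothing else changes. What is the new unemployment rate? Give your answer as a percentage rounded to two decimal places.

Initially, labor force = 2,722.10 + 186.55 = 2,908.65 thousand, so u = 186.55/2,908.65 = 6.41%.
After the first change, unemployed falls and employed rises by 106.44; labor force unchanged → E = 2,828.54, U = 80.11, labor force = 2,908.65 thousand.
After the second change, unemployed and labor force both fall by 35.20 → E = 2,828.54, U = 44.91, labor force = 2,873.45 thousand.
New unemployment rate = 44.91 / 2,873.45 = 1.56%.

New unemployment rate ≈ 1.56%.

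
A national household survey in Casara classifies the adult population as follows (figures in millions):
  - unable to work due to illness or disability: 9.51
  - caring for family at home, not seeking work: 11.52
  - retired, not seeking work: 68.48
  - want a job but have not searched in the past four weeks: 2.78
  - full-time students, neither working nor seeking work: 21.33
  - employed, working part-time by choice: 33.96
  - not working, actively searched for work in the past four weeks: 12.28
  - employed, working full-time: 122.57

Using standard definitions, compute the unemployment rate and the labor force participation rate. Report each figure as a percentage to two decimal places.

Unemployment rate ≈ 7.27%; labor force participation rate ≈ 59.77%.

Employed = 33.96 + 122.57 = 156.53 million.
Unemployed = 12.28 million.
Labor force = 156.53 + 12.28 = 168.81 million.
Not in labor force = 9.51 + 11.52 + 68.48 + 2.78 + 21.33 = 113.62 million (those not working and not actively searching are outside the labor force — including those who want a job but have given up searching).
Civilian working-age population = 168.81 + 113.62 = 282.43 million.
Unemployment rate = 12.28 / 168.81 = 7.27%.
Labor force participation rate = 168.81 / 282.43 = 59.77%.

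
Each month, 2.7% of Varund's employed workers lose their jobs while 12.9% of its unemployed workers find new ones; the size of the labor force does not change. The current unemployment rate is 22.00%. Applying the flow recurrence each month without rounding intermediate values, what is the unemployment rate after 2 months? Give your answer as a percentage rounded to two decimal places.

Unemployment rate after two months ≈ 20.65%.

With a fixed labor force, u_{t+1} = u_t + s·(1−u_t) − f·u_t = u_t·(1−s−f) + s.
Here 1−s−f = 0.844 and s = 0.027.
u_1 = 0.220000 × 0.844 + 0.027 = 0.212680.
u_2 = 0.212680 × 0.844 + 0.027 = 0.206502.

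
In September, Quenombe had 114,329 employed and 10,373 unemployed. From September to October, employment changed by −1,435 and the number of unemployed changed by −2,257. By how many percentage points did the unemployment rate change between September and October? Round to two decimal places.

The unemployment rate changed by −1.61 percentage points.

September: labor force = 114,329 + 10,373 = 124,702; u = 10,373/124,702 = 8.32%.
October: labor force = 112,894 + 8,116 = 121,010; u = 8,116/121,010 = 6.71%.
Change = 6.71% − 8.32% = −1.61 pp.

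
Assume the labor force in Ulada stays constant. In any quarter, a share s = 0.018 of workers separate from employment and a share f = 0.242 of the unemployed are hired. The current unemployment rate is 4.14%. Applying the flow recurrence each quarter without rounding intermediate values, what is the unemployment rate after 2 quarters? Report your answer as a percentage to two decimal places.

With a fixed labor force, u_{t+1} = u_t + s·(1−u_t) − f·u_t = u_t·(1−s−f) + s.
Here 1−s−f = 0.740 and s = 0.018.
u_1 = 0.041400 × 0.740 + 0.018 = 0.048636.
u_2 = 0.048636 × 0.740 + 0.018 = 0.053991.

Unemployment rate after two quarters ≈ 5.40%.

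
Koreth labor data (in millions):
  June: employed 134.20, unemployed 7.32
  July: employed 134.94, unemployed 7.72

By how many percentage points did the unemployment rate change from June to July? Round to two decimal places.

June: labor force = 134.20 + 7.32 = 141.52; u = 7.32/141.52 = 5.17%.
July: labor force = 134.94 + 7.72 = 142.66; u = 7.72/142.66 = 5.41%.
Change = 5.41% − 5.17% = +0.24 pp.

The unemployment rate changed by +0.24 percentage points.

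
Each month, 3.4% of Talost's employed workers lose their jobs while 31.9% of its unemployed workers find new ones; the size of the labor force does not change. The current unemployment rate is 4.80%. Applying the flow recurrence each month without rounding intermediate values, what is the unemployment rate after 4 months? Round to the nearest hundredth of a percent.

Unemployment rate after four months ≈ 8.79%.

With a fixed labor force, u_{t+1} = u_t + s·(1−u_t) − f·u_t = u_t·(1−s−f) + s.
Here 1−s−f = 0.647 and s = 0.034.
u_1 = 0.048000 × 0.647 + 0.034 = 0.065056.
u_2 = 0.065056 × 0.647 + 0.034 = 0.076091.
u_3 = 0.076091 × 0.647 + 0.034 = 0.083231.
u_4 = 0.083231 × 0.647 + 0.034 = 0.087850.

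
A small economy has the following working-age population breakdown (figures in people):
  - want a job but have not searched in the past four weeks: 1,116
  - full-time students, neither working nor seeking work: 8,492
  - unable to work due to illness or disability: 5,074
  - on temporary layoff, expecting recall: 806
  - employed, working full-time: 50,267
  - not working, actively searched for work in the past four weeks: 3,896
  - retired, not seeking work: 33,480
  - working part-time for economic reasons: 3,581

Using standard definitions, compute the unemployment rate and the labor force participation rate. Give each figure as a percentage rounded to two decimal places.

Employed = 50,267 + 3,581 = 53,848 (anyone who worked, including part-time for economic reasons, counts as employed).
Unemployed = 806 + 3,896 = 4,702 (jobless and actively searching, or on temporary layoff).
Labor force = 53,848 + 4,702 = 58,550.
Not in labor force = 1,116 + 8,492 + 5,074 + 33,480 = 48,162 (those not working and not actively searching are outside the labor force — including those who want a job but have given up searching).
Civilian working-age population = 58,550 + 48,162 = 106,712.
Unemployment rate = 4,702 / 58,550 = 8.03%.
Labor force participation rate = 58,550 / 106,712 = 54.87%.

Unemployment rate ≈ 8.03%; labor force participation rate ≈ 54.87%.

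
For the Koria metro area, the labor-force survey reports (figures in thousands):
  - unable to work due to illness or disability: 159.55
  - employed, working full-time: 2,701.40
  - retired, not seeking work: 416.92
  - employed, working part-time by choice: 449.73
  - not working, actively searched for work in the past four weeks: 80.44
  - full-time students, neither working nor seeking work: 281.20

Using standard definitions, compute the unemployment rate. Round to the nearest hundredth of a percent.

Unemployment rate ≈ 2.49%.

Employed = 2,701.40 + 449.73 = 3,151.13 thousand.
Unemployed = 80.44 thousand.
Labor force = 3,151.13 + 80.44 = 3,231.57 thousand.
Unemployment rate = 80.44 / 3,231.57 = 2.49%.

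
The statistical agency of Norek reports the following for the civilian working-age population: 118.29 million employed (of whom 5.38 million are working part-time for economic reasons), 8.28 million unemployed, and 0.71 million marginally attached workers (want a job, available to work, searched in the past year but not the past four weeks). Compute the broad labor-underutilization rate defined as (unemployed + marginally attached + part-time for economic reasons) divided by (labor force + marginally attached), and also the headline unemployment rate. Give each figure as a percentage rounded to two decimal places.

Broad underutilization rate ≈ 11.29%; headline unemployment rate ≈ 6.54%.

Labor force = 118.29 + 8.28 = 126.57 million.
Numerator = 8.28 + 0.71 + 5.38 = 14.37 million.
Denominator = 126.57 + 0.71 = 127.28 million.
Broad rate = 14.37 / 127.28 = 11.29%.
Headline unemployment rate = 8.28 / 126.57 = 6.54%.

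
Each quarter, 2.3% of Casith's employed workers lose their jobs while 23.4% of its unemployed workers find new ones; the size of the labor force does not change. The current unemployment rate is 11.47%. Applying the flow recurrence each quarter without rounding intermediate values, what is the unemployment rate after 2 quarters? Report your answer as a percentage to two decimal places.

Unemployment rate after two quarters ≈ 10.34%.

With a fixed labor force, u_{t+1} = u_t + s·(1−u_t) − f·u_t = u_t·(1−s−f) + s.
Here 1−s−f = 0.743 and s = 0.023.
u_1 = 0.114700 × 0.743 + 0.023 = 0.108222.
u_2 = 0.108222 × 0.743 + 0.023 = 0.103409.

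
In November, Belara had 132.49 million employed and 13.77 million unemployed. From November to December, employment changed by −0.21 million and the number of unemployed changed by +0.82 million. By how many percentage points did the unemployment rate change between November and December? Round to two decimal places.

November: labor force = 132.49 + 13.77 = 146.26; u = 13.77/146.26 = 9.41%.
December: labor force = 132.28 + 14.59 = 146.87; u = 14.59/146.87 = 9.93%.
Change = 9.93% − 9.41% = +0.52 pp.

The unemployment rate changed by +0.52 percentage points.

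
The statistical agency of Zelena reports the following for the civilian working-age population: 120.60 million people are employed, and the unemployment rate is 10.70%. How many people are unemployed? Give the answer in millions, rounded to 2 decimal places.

About 14.45 million are unemployed.

Let U be the number unemployed. The labor force is E + U, and U/(E+U) = 0.1070.
So U = 0.1070 × 120.60 / (1 − 0.1070) = 12.9042 / 0.8930 ≈ 14.45 million.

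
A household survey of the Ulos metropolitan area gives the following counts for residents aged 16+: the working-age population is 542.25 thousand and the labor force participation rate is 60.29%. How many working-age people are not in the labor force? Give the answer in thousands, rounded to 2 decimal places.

About 215.33 thousand are not in the labor force.

Share not in the labor force = 1 − 0.6029 = 0.3971.
Not in labor force = 0.3971 × 542.25 ≈ 215.33 thousand.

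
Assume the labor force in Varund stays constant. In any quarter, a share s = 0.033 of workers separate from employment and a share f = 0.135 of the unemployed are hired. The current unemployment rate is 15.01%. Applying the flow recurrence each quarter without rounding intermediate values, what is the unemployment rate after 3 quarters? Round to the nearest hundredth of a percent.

Unemployment rate after three quarters ≈ 16.97%.

With a fixed labor force, u_{t+1} = u_t + s·(1−u_t) − f·u_t = u_t·(1−s−f) + s.
Here 1−s−f = 0.832 and s = 0.033.
u_1 = 0.150100 × 0.832 + 0.033 = 0.157883.
u_2 = 0.157883 × 0.832 + 0.033 = 0.164359.
u_3 = 0.164359 × 0.832 + 0.033 = 0.169747.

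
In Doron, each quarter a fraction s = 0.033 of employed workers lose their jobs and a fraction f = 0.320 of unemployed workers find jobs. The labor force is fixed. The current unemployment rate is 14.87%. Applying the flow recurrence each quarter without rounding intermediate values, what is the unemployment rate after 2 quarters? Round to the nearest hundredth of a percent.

Unemployment rate after two quarters ≈ 11.66%.

With a fixed labor force, u_{t+1} = u_t + s·(1−u_t) − f·u_t = u_t·(1−s−f) + s.
Here 1−s−f = 0.647 and s = 0.033.
u_1 = 0.148700 × 0.647 + 0.033 = 0.129209.
u_2 = 0.129209 × 0.647 + 0.033 = 0.116598.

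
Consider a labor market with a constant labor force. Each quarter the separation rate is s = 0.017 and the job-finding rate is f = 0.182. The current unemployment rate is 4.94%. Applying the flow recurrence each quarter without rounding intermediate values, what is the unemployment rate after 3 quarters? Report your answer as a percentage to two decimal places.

With a fixed labor force, u_{t+1} = u_t + s·(1−u_t) − f·u_t = u_t·(1−s−f) + s.
Here 1−s−f = 0.801 and s = 0.017.
u_1 = 0.049400 × 0.801 + 0.017 = 0.056569.
u_2 = 0.056569 × 0.801 + 0.017 = 0.062312.
u_3 = 0.062312 × 0.801 + 0.017 = 0.066912.

Unemployment rate after three quarters ≈ 6.69%.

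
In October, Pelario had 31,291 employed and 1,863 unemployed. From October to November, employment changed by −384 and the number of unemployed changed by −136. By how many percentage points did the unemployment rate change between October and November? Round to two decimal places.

The unemployment rate changed by −0.33 percentage points.

October: labor force = 31,291 + 1,863 = 33,154; u = 1,863/33,154 = 5.62%.
November: labor force = 30,907 + 1,727 = 32,634; u = 1,727/32,634 = 5.29%.
Change = 5.29% − 5.62% = −0.33 pp.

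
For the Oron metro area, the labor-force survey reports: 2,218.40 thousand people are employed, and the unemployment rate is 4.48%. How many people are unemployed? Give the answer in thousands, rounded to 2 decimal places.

About 104.05 thousand are unemployed.

Let U be the number unemployed. The labor force is E + U, and U/(E+U) = 0.0448.
So U = 0.0448 × 2,218.40 / (1 − 0.0448) = 99.3843 / 0.9552 ≈ 104.05 thousand.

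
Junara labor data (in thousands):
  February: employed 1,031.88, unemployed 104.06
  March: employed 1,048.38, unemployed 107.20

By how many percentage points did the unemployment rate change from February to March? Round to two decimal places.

February: labor force = 1,031.88 + 104.06 = 1,135.94; u = 104.06/1,135.94 = 9.16%.
March: labor force = 1,048.38 + 107.20 = 1,155.58; u = 107.20/1,155.58 = 9.28%.
Change = 9.28% − 9.16% = +0.12 pp.

The unemployment rate changed by +0.12 percentage points.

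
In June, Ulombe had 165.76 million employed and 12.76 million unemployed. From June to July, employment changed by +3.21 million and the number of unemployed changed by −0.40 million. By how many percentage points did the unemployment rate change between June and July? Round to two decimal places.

The unemployment rate changed by −0.33 percentage points.

June: labor force = 165.76 + 12.76 = 178.52; u = 12.76/178.52 = 7.15%.
July: labor force = 168.97 + 12.36 = 181.33; u = 12.36/181.33 = 6.82%.
Change = 6.82% − 7.15% = −0.33 pp.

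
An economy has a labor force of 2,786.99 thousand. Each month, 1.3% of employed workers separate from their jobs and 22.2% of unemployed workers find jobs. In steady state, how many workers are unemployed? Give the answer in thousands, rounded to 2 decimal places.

About 154.17 thousand are unemployed in steady state.

Steady-state unemployment rate u* = s/(s+f) = 1.3/(1.3+22.2) = 0.055319.
Unemployed = u* × labor force = 0.055319 × 2,786.99 ≈ 154.17 thousand.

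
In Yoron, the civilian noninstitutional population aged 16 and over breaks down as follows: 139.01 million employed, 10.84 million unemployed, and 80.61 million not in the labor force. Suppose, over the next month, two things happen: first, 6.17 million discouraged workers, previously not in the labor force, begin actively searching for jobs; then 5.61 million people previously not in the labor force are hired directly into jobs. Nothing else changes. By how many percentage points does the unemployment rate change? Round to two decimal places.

Initially, labor force = 139.01 + 10.84 = 149.85 million, so u = 10.84/149.85 = 7.23%.
After the first change, unemployed and labor force both rise by 6.17 → E = 139.01, U = 17.01, labor force = 156.02 million.
After the second change, employed and labor force both rise by 5.61; unemployed unchanged → E = 144.62, U = 17.01, labor force = 161.63 million.
New unemployment rate = 17.01 / 161.63 = 10.52%.
Change = 10.52% − 7.23% = +3.29 percentage points.

The unemployment rate changes by +3.29 percentage points.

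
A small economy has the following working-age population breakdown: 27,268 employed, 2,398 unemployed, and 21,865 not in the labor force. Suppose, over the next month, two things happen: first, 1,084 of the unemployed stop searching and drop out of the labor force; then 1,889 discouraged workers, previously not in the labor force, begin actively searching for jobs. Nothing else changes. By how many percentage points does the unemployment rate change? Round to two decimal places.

The unemployment rate changes by +2.43 percentage points.

Initially, labor force = 27,268 + 2,398 = 29,666, so u = 2,398/29,666 = 8.08%.
After the first change, unemployed and labor force both fall by 1,084 → E = 27,268, U = 1,314, labor force = 28,582.
After the second change, unemployed and labor force both rise by 1,889 → E = 27,268, U = 3,203, labor force = 30,471.
New unemployment rate = 3,203 / 30,471 = 10.51%.
Change = 10.51% − 8.08% = +2.43 percentage points.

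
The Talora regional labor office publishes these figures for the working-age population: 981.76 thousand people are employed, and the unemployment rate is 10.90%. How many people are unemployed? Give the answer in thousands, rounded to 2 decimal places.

Let U be the number unemployed. The labor force is E + U, and U/(E+U) = 0.1090.
So U = 0.1090 × 981.76 / (1 − 0.1090) = 107.0118 / 0.8910 ≈ 120.10 thousand.

About 120.10 thousand are unemployed.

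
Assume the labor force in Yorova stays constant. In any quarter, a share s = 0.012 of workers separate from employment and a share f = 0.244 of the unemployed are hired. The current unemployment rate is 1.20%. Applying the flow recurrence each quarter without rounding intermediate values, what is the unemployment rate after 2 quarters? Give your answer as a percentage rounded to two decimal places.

With a fixed labor force, u_{t+1} = u_t + s·(1−u_t) − f·u_t = u_t·(1−s−f) + s.
Here 1−s−f = 0.744 and s = 0.012.
u_1 = 0.012000 × 0.744 + 0.012 = 0.020928.
u_2 = 0.020928 × 0.744 + 0.012 = 0.027570.

Unemployment rate after two quarters ≈ 2.76%.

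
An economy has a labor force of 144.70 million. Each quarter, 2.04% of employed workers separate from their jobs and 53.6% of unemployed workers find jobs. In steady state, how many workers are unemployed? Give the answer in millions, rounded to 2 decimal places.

About 5.31 million are unemployed in steady state.

Steady-state unemployment rate u* = s/(s+f) = 2.04/(2.04+53.6) = 0.036664.
Unemployed = u* × labor force = 0.036664 × 144.70 ≈ 5.31 million.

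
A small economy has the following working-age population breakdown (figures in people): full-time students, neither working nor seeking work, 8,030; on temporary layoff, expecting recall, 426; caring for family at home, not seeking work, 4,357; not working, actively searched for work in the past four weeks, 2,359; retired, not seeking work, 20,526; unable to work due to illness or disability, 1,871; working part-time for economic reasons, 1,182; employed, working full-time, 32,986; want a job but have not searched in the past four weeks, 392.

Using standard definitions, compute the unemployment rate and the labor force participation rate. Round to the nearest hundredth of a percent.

Employed = 1,182 + 32,986 = 34,168 (anyone who worked, including part-time for economic reasons, counts as employed).
Unemployed = 426 + 2,359 = 2,785 (jobless and actively searching, or on temporary layoff).
Labor force = 34,168 + 2,785 = 36,953.
Not in labor force = 8,030 + 4,357 + 20,526 + 1,871 + 392 = 35,176 (those not working and not actively searching are outside the labor force — including those who want a job but have given up searching).
Civilian working-age population = 36,953 + 35,176 = 72,129.
Unemployment rate = 2,785 / 36,953 = 7.54%.
Labor force participation rate = 36,953 / 72,129 = 51.23%.

Unemployment rate ≈ 7.54%; labor force participation rate ≈ 51.23%.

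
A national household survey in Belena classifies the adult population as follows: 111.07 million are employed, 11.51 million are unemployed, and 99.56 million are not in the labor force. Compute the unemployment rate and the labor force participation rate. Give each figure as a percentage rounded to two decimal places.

Labor force = employed + unemployed = 111.07 + 11.51 = 122.58 million.
Working-age population = 122.58 + 99.56 = 222.14 million.
Unemployment rate = 11.51 / 122.58 = 9.39%.
Labor force participation rate = 122.58 / 222.14 = 55.18%.

Unemployment rate ≈ 9.39%; labor force participation rate ≈ 55.18%.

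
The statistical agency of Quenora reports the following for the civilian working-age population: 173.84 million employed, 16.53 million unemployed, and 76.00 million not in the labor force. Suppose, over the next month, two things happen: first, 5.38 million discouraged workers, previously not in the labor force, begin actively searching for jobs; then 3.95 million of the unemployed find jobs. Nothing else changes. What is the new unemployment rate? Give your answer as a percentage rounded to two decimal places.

Initially, labor force = 173.84 + 16.53 = 190.37 million, so u = 16.53/190.37 = 8.68%.
After the first change, unemployed and labor force both rise by 5.38 → E = 173.84, U = 21.91, labor force = 195.75 million.
After the second change, unemployed falls and employed rises by 3.95; labor force unchanged → E = 177.79, U = 17.96, labor force = 195.75 million.
New unemployment rate = 17.96 / 195.75 = 9.17%.

New unemployment rate ≈ 9.17%.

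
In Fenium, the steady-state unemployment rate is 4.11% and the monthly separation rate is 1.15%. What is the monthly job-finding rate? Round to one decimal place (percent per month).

From u* = s/(s+f): f = s·(1−u)/u.
f = 1.15 × (1 − 0.0411) / 0.0411 = 1.1027 / 0.0411 ≈ 26.8% per month.

Job-finding rate ≈ 26.8% per month.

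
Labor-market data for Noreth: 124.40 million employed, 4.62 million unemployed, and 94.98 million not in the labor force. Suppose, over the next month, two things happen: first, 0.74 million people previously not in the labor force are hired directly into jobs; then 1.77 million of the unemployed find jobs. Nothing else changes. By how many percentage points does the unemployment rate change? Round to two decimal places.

Initially, labor force = 124.40 + 4.62 = 129.02 million, so u = 4.62/129.02 = 3.58%.
After the first change, employed and labor force both rise by 0.74; unemployed unchanged → E = 125.14, U = 4.62, labor force = 129.76 million.
After the second change, unemployed falls and employed rises by 1.77; labor force unchanged → E = 126.91, U = 2.85, labor force = 129.76 million.
New unemployment rate = 2.85 / 129.76 = 2.20%.
Change = 2.20% − 3.58% = −1.38 percentage points.

The unemployment rate changes by −1.38 percentage points.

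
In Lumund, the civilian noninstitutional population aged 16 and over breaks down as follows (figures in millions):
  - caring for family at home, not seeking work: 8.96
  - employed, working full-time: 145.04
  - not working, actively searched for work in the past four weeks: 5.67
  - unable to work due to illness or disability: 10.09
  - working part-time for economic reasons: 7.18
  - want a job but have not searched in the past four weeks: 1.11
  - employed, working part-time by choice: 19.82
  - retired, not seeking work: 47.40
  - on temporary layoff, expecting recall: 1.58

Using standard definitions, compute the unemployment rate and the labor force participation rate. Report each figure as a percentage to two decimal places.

Employed = 145.04 + 7.18 + 19.82 = 172.04 million (anyone who worked, including part-time for economic reasons, counts as employed).
Unemployed = 5.67 + 1.58 = 7.25 million (jobless and actively searching, or on temporary layoff).
Labor force = 172.04 + 7.25 = 179.29 million.
Not in labor force = 8.96 + 10.09 + 1.11 + 47.40 = 67.56 million (those not working and not actively searching are outside the labor force — including those who want a job but have given up searching).
Civilian working-age population = 179.29 + 67.56 = 246.85 million.
Unemployment rate = 7.25 / 179.29 = 4.04%.
Labor force participation rate = 179.29 / 246.85 = 72.63%.

Unemployment rate ≈ 4.04%; labor force participation rate ≈ 72.63%.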